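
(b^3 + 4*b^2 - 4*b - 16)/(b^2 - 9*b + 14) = (b^2 + 6*b + 8)/(b - 7)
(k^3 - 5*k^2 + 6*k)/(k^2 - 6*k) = (k^2 - 5*k + 6)/(k - 6)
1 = 1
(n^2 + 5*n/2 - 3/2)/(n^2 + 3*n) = (n - 1/2)/n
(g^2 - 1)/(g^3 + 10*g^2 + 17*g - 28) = (g + 1)/(g^2 + 11*g + 28)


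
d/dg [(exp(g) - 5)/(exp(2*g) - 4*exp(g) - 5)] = -exp(g)/(exp(2*g) + 2*exp(g) + 1)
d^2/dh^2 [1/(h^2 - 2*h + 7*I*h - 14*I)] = 2*(-h^2 + 2*h - 7*I*h + (2*h - 2 + 7*I)^2 + 14*I)/(h^2 - 2*h + 7*I*h - 14*I)^3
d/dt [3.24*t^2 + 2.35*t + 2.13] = 6.48*t + 2.35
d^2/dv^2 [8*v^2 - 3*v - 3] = 16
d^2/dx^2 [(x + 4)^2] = 2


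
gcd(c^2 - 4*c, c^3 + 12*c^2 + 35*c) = c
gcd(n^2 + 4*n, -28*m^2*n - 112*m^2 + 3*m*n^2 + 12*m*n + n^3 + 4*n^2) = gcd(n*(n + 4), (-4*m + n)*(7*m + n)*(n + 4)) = n + 4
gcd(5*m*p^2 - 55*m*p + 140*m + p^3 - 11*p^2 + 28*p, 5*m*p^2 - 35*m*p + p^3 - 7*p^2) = 5*m*p - 35*m + p^2 - 7*p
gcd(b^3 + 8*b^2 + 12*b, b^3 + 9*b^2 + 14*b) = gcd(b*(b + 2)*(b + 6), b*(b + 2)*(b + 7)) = b^2 + 2*b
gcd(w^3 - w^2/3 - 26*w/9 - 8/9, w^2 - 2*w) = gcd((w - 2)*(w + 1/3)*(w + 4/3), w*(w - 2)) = w - 2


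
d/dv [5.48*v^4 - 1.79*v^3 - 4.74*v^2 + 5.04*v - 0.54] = 21.92*v^3 - 5.37*v^2 - 9.48*v + 5.04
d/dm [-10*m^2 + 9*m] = 9 - 20*m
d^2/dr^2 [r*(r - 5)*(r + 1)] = 6*r - 8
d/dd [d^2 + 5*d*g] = 2*d + 5*g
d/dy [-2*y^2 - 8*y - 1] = -4*y - 8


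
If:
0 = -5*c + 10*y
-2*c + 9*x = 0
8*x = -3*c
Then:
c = 0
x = 0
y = 0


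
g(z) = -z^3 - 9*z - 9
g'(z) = -3*z^2 - 9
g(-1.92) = 15.36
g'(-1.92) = -20.06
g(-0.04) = -8.64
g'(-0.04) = -9.00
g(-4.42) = 117.13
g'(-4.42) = -67.61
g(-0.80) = -1.29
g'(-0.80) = -10.92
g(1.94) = -33.76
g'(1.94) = -20.29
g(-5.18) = 176.61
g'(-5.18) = -89.50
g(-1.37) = 5.90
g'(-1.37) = -14.63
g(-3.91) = 85.97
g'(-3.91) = -54.86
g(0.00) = -9.00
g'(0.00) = -9.00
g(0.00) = -9.00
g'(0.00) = -9.00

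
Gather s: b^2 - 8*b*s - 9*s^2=b^2 - 8*b*s - 9*s^2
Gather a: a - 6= a - 6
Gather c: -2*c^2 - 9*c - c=-2*c^2 - 10*c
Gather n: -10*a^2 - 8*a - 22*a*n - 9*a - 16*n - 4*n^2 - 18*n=-10*a^2 - 17*a - 4*n^2 + n*(-22*a - 34)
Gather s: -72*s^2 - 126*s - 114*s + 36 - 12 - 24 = -72*s^2 - 240*s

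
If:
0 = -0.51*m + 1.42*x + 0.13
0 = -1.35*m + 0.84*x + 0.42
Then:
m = 0.33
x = 0.03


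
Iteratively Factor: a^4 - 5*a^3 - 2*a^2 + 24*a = (a - 3)*(a^3 - 2*a^2 - 8*a) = a*(a - 3)*(a^2 - 2*a - 8) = a*(a - 4)*(a - 3)*(a + 2)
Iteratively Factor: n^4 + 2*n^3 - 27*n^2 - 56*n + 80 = (n - 5)*(n^3 + 7*n^2 + 8*n - 16) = (n - 5)*(n + 4)*(n^2 + 3*n - 4) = (n - 5)*(n + 4)^2*(n - 1)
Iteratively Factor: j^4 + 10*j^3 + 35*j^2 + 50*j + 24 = (j + 3)*(j^3 + 7*j^2 + 14*j + 8) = (j + 2)*(j + 3)*(j^2 + 5*j + 4) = (j + 2)*(j + 3)*(j + 4)*(j + 1)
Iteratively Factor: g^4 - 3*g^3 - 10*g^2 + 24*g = (g + 3)*(g^3 - 6*g^2 + 8*g) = g*(g + 3)*(g^2 - 6*g + 8) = g*(g - 2)*(g + 3)*(g - 4)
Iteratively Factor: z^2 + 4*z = (z)*(z + 4)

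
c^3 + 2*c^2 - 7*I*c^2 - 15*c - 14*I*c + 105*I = (c - 3)*(c + 5)*(c - 7*I)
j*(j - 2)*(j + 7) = j^3 + 5*j^2 - 14*j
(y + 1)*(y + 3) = y^2 + 4*y + 3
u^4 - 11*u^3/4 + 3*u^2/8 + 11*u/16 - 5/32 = (u - 5/2)*(u - 1/2)*(u - 1/4)*(u + 1/2)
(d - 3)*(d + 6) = d^2 + 3*d - 18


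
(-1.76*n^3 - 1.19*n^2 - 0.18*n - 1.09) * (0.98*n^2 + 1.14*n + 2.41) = -1.7248*n^5 - 3.1726*n^4 - 5.7746*n^3 - 4.1413*n^2 - 1.6764*n - 2.6269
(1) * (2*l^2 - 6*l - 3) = 2*l^2 - 6*l - 3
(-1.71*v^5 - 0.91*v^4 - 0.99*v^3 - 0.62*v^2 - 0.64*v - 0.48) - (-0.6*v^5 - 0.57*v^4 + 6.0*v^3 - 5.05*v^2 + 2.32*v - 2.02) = -1.11*v^5 - 0.34*v^4 - 6.99*v^3 + 4.43*v^2 - 2.96*v + 1.54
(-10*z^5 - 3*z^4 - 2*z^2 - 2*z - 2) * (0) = 0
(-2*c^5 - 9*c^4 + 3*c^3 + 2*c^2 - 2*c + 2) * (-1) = 2*c^5 + 9*c^4 - 3*c^3 - 2*c^2 + 2*c - 2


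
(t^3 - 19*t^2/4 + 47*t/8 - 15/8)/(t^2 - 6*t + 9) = (8*t^2 - 14*t + 5)/(8*(t - 3))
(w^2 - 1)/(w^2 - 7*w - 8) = (w - 1)/(w - 8)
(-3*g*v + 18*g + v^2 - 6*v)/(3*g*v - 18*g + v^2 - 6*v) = (-3*g + v)/(3*g + v)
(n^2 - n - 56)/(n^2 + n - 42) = (n - 8)/(n - 6)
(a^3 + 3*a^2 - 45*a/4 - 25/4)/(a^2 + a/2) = a + 5/2 - 25/(2*a)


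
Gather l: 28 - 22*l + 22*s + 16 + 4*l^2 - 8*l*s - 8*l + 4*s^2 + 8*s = 4*l^2 + l*(-8*s - 30) + 4*s^2 + 30*s + 44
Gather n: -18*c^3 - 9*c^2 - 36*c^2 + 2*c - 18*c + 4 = -18*c^3 - 45*c^2 - 16*c + 4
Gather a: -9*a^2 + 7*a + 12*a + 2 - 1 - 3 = -9*a^2 + 19*a - 2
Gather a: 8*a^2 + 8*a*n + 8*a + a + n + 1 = 8*a^2 + a*(8*n + 9) + n + 1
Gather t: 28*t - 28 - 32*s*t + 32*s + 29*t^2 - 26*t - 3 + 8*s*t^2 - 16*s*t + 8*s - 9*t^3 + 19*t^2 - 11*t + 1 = 40*s - 9*t^3 + t^2*(8*s + 48) + t*(-48*s - 9) - 30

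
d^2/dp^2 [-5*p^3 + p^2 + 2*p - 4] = 2 - 30*p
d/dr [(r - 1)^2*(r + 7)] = (r - 1)*(3*r + 13)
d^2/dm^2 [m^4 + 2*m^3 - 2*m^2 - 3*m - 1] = 12*m^2 + 12*m - 4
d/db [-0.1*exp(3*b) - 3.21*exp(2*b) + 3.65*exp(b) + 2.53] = (-0.3*exp(2*b) - 6.42*exp(b) + 3.65)*exp(b)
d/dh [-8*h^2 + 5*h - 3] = 5 - 16*h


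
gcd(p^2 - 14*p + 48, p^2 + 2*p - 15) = 1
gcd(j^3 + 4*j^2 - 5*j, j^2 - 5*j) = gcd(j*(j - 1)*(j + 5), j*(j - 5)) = j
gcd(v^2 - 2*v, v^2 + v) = v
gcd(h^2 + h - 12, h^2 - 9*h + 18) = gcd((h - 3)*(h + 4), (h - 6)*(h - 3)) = h - 3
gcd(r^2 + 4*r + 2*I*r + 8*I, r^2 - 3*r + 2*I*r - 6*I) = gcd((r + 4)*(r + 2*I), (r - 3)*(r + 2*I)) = r + 2*I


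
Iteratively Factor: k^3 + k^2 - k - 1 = (k - 1)*(k^2 + 2*k + 1) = (k - 1)*(k + 1)*(k + 1)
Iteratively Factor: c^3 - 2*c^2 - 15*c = (c)*(c^2 - 2*c - 15) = c*(c + 3)*(c - 5)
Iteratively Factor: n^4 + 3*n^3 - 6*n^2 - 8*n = (n - 2)*(n^3 + 5*n^2 + 4*n) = (n - 2)*(n + 4)*(n^2 + n) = (n - 2)*(n + 1)*(n + 4)*(n)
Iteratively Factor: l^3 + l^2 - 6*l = (l - 2)*(l^2 + 3*l) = l*(l - 2)*(l + 3)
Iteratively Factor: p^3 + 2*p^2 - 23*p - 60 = (p + 3)*(p^2 - p - 20) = (p - 5)*(p + 3)*(p + 4)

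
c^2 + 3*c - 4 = (c - 1)*(c + 4)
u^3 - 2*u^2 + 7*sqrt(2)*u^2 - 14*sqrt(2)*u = u*(u - 2)*(u + 7*sqrt(2))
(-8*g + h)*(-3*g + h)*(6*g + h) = 144*g^3 - 42*g^2*h - 5*g*h^2 + h^3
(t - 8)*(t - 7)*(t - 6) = t^3 - 21*t^2 + 146*t - 336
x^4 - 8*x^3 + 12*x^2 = x^2*(x - 6)*(x - 2)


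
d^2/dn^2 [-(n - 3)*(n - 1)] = -2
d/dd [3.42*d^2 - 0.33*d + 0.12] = 6.84*d - 0.33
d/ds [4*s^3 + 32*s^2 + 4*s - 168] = 12*s^2 + 64*s + 4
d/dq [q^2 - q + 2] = 2*q - 1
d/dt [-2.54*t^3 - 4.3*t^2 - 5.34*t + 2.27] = -7.62*t^2 - 8.6*t - 5.34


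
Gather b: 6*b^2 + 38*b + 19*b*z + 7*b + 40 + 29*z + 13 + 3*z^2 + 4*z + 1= 6*b^2 + b*(19*z + 45) + 3*z^2 + 33*z + 54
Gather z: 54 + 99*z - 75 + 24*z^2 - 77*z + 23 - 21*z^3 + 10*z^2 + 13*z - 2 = -21*z^3 + 34*z^2 + 35*z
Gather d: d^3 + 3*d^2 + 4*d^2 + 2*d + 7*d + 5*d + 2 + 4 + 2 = d^3 + 7*d^2 + 14*d + 8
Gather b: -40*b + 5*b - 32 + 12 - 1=-35*b - 21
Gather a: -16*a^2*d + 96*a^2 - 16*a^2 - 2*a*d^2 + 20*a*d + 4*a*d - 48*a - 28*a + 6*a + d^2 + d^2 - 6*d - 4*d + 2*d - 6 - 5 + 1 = a^2*(80 - 16*d) + a*(-2*d^2 + 24*d - 70) + 2*d^2 - 8*d - 10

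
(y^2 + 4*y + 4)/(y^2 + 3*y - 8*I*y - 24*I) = (y^2 + 4*y + 4)/(y^2 + y*(3 - 8*I) - 24*I)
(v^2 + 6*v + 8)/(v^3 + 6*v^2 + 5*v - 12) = (v + 2)/(v^2 + 2*v - 3)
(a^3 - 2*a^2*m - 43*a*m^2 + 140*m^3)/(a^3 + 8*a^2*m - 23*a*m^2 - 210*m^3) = (a - 4*m)/(a + 6*m)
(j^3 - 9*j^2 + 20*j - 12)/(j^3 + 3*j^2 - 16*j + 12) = (j - 6)/(j + 6)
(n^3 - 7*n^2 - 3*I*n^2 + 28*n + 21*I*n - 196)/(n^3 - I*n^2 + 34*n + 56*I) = (n - 7)/(n + 2*I)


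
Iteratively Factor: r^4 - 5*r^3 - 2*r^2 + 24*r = (r + 2)*(r^3 - 7*r^2 + 12*r) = (r - 4)*(r + 2)*(r^2 - 3*r) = r*(r - 4)*(r + 2)*(r - 3)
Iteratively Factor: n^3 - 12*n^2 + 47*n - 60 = (n - 5)*(n^2 - 7*n + 12) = (n - 5)*(n - 4)*(n - 3)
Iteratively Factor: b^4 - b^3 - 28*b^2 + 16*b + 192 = (b - 4)*(b^3 + 3*b^2 - 16*b - 48) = (b - 4)*(b + 4)*(b^2 - b - 12) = (b - 4)*(b + 3)*(b + 4)*(b - 4)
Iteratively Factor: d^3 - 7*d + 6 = (d - 2)*(d^2 + 2*d - 3) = (d - 2)*(d + 3)*(d - 1)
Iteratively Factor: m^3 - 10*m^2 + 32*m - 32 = (m - 4)*(m^2 - 6*m + 8) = (m - 4)^2*(m - 2)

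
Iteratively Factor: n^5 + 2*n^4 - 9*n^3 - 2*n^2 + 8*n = (n + 1)*(n^4 + n^3 - 10*n^2 + 8*n) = (n - 2)*(n + 1)*(n^3 + 3*n^2 - 4*n) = n*(n - 2)*(n + 1)*(n^2 + 3*n - 4) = n*(n - 2)*(n + 1)*(n + 4)*(n - 1)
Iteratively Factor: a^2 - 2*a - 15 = (a + 3)*(a - 5)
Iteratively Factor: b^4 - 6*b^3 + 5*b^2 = (b)*(b^3 - 6*b^2 + 5*b) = b^2*(b^2 - 6*b + 5) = b^2*(b - 1)*(b - 5)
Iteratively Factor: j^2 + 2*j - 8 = (j - 2)*(j + 4)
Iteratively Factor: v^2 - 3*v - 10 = (v - 5)*(v + 2)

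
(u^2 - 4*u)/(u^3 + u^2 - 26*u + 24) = u/(u^2 + 5*u - 6)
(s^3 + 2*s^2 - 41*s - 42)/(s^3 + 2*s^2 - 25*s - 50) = (s^3 + 2*s^2 - 41*s - 42)/(s^3 + 2*s^2 - 25*s - 50)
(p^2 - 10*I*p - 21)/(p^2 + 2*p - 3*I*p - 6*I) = (p - 7*I)/(p + 2)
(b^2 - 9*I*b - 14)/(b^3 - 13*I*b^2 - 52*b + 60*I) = (b - 7*I)/(b^2 - 11*I*b - 30)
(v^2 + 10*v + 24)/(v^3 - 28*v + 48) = (v + 4)/(v^2 - 6*v + 8)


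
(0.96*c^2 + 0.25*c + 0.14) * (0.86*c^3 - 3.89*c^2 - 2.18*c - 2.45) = 0.8256*c^5 - 3.5194*c^4 - 2.9449*c^3 - 3.4416*c^2 - 0.9177*c - 0.343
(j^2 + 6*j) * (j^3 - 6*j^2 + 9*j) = j^5 - 27*j^3 + 54*j^2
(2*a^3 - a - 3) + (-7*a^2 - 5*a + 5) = 2*a^3 - 7*a^2 - 6*a + 2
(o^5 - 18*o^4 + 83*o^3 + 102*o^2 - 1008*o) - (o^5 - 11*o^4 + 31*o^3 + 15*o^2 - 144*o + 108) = -7*o^4 + 52*o^3 + 87*o^2 - 864*o - 108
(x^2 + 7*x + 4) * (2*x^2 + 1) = 2*x^4 + 14*x^3 + 9*x^2 + 7*x + 4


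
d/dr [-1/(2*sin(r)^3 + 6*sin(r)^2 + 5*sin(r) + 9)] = (6*sin(r)^2 + 12*sin(r) + 5)*cos(r)/(2*sin(r)^3 + 6*sin(r)^2 + 5*sin(r) + 9)^2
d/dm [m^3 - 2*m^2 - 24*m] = 3*m^2 - 4*m - 24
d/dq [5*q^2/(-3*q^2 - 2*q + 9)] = 10*q*(9 - q)/(9*q^4 + 12*q^3 - 50*q^2 - 36*q + 81)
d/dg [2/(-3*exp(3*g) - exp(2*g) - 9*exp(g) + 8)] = (18*exp(2*g) + 4*exp(g) + 18)*exp(g)/(3*exp(3*g) + exp(2*g) + 9*exp(g) - 8)^2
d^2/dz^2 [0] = 0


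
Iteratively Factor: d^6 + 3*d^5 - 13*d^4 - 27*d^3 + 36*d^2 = (d + 4)*(d^5 - d^4 - 9*d^3 + 9*d^2) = d*(d + 4)*(d^4 - d^3 - 9*d^2 + 9*d) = d*(d - 3)*(d + 4)*(d^3 + 2*d^2 - 3*d) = d*(d - 3)*(d - 1)*(d + 4)*(d^2 + 3*d) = d^2*(d - 3)*(d - 1)*(d + 4)*(d + 3)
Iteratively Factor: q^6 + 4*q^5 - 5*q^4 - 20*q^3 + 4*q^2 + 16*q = (q + 1)*(q^5 + 3*q^4 - 8*q^3 - 12*q^2 + 16*q) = (q - 2)*(q + 1)*(q^4 + 5*q^3 + 2*q^2 - 8*q) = q*(q - 2)*(q + 1)*(q^3 + 5*q^2 + 2*q - 8) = q*(q - 2)*(q + 1)*(q + 2)*(q^2 + 3*q - 4) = q*(q - 2)*(q + 1)*(q + 2)*(q + 4)*(q - 1)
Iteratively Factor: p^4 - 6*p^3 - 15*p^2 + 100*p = (p)*(p^3 - 6*p^2 - 15*p + 100) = p*(p + 4)*(p^2 - 10*p + 25) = p*(p - 5)*(p + 4)*(p - 5)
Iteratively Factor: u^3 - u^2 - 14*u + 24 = (u + 4)*(u^2 - 5*u + 6) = (u - 2)*(u + 4)*(u - 3)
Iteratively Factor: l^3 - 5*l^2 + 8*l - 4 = (l - 1)*(l^2 - 4*l + 4) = (l - 2)*(l - 1)*(l - 2)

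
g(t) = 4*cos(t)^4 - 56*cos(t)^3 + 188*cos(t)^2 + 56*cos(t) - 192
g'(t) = -16*sin(t)*cos(t)^3 + 168*sin(t)*cos(t)^2 - 376*sin(t)*cos(t) - 56*sin(t)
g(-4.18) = -164.40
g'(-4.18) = 155.29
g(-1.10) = -132.97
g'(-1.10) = 172.43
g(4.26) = -175.73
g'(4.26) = -127.53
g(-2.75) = -36.01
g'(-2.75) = -170.87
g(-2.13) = -160.12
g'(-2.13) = -163.72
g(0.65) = -54.92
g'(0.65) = -155.49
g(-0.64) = -53.37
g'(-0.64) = 153.93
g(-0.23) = -7.34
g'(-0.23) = 63.29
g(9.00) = -41.84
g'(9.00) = 180.57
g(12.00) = -42.49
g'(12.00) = 141.26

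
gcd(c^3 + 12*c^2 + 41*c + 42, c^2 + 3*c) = c + 3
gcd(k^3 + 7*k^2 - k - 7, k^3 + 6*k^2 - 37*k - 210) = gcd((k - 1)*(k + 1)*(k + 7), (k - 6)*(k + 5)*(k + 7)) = k + 7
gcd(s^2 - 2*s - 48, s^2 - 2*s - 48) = s^2 - 2*s - 48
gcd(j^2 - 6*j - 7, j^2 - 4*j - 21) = j - 7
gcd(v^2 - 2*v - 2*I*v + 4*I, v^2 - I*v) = 1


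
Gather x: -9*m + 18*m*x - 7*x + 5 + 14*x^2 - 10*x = -9*m + 14*x^2 + x*(18*m - 17) + 5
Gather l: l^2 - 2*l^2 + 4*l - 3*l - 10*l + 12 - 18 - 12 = -l^2 - 9*l - 18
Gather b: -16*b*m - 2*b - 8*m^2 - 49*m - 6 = b*(-16*m - 2) - 8*m^2 - 49*m - 6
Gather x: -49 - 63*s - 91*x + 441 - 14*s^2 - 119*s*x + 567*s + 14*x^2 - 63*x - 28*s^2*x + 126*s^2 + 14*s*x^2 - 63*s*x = 112*s^2 + 504*s + x^2*(14*s + 14) + x*(-28*s^2 - 182*s - 154) + 392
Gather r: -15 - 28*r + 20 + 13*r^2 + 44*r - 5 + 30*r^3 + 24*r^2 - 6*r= 30*r^3 + 37*r^2 + 10*r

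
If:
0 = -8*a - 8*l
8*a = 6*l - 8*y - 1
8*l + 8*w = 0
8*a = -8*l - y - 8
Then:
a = 9/2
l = -9/2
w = 9/2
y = -8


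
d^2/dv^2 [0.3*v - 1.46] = 0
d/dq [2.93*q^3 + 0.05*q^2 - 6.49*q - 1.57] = 8.79*q^2 + 0.1*q - 6.49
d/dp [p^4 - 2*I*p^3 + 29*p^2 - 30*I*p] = 4*p^3 - 6*I*p^2 + 58*p - 30*I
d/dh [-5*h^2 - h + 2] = -10*h - 1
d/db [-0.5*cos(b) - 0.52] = 0.5*sin(b)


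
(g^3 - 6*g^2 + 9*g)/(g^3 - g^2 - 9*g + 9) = g*(g - 3)/(g^2 + 2*g - 3)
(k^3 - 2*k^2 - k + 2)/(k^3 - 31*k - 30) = (k^2 - 3*k + 2)/(k^2 - k - 30)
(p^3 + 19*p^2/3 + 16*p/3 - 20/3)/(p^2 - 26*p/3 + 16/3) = (p^2 + 7*p + 10)/(p - 8)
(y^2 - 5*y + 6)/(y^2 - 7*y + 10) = (y - 3)/(y - 5)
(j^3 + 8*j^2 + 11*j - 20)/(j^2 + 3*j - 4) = j + 5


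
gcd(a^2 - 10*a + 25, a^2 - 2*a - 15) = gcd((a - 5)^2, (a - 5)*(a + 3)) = a - 5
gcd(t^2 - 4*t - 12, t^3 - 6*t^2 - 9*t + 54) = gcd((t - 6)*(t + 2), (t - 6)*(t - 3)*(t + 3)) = t - 6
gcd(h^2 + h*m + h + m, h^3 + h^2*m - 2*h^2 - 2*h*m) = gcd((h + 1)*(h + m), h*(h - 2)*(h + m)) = h + m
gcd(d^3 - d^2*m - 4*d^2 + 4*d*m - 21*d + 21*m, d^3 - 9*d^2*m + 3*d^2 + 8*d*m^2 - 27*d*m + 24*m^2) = d^2 - d*m + 3*d - 3*m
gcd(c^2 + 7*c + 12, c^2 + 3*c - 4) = c + 4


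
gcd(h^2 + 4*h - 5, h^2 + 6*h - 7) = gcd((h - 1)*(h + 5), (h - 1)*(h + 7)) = h - 1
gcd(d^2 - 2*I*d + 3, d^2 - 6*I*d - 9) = d - 3*I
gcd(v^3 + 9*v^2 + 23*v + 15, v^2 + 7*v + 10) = v + 5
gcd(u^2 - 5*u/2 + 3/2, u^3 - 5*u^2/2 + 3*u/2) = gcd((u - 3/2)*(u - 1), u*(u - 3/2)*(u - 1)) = u^2 - 5*u/2 + 3/2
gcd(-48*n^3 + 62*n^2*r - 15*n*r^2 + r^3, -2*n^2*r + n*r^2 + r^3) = -n + r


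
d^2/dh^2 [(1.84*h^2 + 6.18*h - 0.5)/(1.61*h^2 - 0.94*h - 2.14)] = (-7.105427357601e-15*h^4 + 37.607668*h^3 + 30.260916*h^2 + 132.295632*h - 12.339448)/(4.173281*h^6 - 7.309722*h^5 - 12.373494*h^4 + 18.601472*h^3 + 16.446756*h^2 - 12.914472*h - 9.800344)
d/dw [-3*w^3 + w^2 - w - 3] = -9*w^2 + 2*w - 1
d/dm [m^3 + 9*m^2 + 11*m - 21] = 3*m^2 + 18*m + 11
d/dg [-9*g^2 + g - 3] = 1 - 18*g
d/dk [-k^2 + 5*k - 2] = 5 - 2*k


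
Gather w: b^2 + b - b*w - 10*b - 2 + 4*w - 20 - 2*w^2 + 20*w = b^2 - 9*b - 2*w^2 + w*(24 - b) - 22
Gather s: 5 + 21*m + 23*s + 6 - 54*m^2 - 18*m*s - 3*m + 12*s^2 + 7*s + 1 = -54*m^2 + 18*m + 12*s^2 + s*(30 - 18*m) + 12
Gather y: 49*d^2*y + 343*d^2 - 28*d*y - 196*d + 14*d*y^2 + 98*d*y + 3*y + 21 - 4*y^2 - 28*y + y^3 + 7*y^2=343*d^2 - 196*d + y^3 + y^2*(14*d + 3) + y*(49*d^2 + 70*d - 25) + 21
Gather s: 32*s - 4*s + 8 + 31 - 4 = 28*s + 35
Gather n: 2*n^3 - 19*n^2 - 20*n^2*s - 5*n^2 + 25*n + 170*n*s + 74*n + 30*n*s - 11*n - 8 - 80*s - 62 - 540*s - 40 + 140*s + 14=2*n^3 + n^2*(-20*s - 24) + n*(200*s + 88) - 480*s - 96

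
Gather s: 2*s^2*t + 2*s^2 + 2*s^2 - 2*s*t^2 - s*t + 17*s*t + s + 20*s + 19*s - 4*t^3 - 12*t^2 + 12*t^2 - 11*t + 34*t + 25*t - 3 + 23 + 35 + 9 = s^2*(2*t + 4) + s*(-2*t^2 + 16*t + 40) - 4*t^3 + 48*t + 64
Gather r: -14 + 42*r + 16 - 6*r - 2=36*r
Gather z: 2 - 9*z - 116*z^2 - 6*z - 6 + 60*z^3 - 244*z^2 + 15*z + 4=60*z^3 - 360*z^2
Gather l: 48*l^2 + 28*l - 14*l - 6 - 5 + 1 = 48*l^2 + 14*l - 10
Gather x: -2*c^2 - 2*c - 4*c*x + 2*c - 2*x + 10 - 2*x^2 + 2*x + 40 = -2*c^2 - 4*c*x - 2*x^2 + 50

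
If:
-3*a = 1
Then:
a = -1/3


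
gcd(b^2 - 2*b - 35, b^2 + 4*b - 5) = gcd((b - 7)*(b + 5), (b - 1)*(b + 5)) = b + 5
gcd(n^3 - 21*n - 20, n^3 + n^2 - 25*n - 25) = n^2 - 4*n - 5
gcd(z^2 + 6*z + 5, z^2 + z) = z + 1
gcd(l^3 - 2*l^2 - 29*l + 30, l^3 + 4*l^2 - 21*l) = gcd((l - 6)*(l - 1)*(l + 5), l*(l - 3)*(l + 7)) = 1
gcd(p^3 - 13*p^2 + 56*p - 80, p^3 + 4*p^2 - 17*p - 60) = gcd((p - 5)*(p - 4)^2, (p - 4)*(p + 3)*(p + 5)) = p - 4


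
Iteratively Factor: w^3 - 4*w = (w)*(w^2 - 4) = w*(w - 2)*(w + 2)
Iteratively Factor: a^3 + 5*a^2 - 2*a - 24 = (a - 2)*(a^2 + 7*a + 12) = (a - 2)*(a + 3)*(a + 4)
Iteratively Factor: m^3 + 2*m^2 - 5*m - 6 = (m + 3)*(m^2 - m - 2) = (m - 2)*(m + 3)*(m + 1)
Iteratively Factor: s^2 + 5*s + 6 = (s + 3)*(s + 2)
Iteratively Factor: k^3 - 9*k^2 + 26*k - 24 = (k - 4)*(k^2 - 5*k + 6) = (k - 4)*(k - 2)*(k - 3)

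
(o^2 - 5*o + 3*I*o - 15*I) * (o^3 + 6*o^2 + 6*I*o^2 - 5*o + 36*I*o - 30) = o^5 + o^4 + 9*I*o^4 - 53*o^3 + 9*I*o^3 - 23*o^2 - 285*I*o^2 + 690*o - 15*I*o + 450*I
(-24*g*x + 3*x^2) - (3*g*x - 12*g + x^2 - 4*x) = -27*g*x + 12*g + 2*x^2 + 4*x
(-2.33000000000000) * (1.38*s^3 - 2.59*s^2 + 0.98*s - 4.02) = -3.2154*s^3 + 6.0347*s^2 - 2.2834*s + 9.3666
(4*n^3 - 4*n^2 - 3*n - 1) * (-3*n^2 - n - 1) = -12*n^5 + 8*n^4 + 9*n^3 + 10*n^2 + 4*n + 1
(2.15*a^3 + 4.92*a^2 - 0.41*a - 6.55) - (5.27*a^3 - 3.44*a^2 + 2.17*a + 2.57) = -3.12*a^3 + 8.36*a^2 - 2.58*a - 9.12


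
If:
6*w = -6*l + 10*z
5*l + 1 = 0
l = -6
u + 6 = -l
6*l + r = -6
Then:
No Solution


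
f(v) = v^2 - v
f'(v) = 2*v - 1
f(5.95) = 29.45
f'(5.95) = 10.90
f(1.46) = 0.67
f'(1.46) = 1.92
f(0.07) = -0.07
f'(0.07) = -0.86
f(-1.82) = 5.13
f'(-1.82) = -4.64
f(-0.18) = 0.21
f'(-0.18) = -1.36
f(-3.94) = 19.46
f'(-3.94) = -8.88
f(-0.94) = 1.82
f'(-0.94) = -2.88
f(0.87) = -0.11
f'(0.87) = 0.74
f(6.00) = 30.00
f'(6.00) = 11.00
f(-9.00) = 90.00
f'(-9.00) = -19.00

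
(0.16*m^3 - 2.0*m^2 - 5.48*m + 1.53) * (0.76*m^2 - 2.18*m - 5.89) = 0.1216*m^5 - 1.8688*m^4 - 0.7472*m^3 + 24.8892*m^2 + 28.9418*m - 9.0117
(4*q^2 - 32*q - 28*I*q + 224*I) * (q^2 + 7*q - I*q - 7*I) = 4*q^4 - 4*q^3 - 32*I*q^3 - 252*q^2 + 32*I*q^2 + 28*q + 1792*I*q + 1568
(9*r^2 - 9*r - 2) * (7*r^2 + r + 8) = 63*r^4 - 54*r^3 + 49*r^2 - 74*r - 16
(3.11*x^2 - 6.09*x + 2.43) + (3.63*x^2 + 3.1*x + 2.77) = 6.74*x^2 - 2.99*x + 5.2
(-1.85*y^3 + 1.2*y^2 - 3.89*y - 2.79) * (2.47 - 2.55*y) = 4.7175*y^4 - 7.6295*y^3 + 12.8835*y^2 - 2.4938*y - 6.8913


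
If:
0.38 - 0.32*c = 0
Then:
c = 1.19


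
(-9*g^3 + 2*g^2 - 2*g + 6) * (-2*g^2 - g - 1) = 18*g^5 + 5*g^4 + 11*g^3 - 12*g^2 - 4*g - 6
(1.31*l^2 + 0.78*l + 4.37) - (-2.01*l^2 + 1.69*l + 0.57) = 3.32*l^2 - 0.91*l + 3.8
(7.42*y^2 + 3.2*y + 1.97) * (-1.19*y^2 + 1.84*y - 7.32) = -8.8298*y^4 + 9.8448*y^3 - 50.7707*y^2 - 19.7992*y - 14.4204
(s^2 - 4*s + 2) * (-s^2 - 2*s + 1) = -s^4 + 2*s^3 + 7*s^2 - 8*s + 2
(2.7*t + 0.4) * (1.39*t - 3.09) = 3.753*t^2 - 7.787*t - 1.236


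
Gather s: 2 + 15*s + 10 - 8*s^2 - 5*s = -8*s^2 + 10*s + 12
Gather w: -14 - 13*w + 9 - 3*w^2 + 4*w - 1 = -3*w^2 - 9*w - 6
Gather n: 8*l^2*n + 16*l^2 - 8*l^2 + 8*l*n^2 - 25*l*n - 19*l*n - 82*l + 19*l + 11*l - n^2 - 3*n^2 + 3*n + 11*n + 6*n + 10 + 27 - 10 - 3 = 8*l^2 - 52*l + n^2*(8*l - 4) + n*(8*l^2 - 44*l + 20) + 24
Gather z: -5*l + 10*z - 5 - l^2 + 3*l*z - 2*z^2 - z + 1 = -l^2 - 5*l - 2*z^2 + z*(3*l + 9) - 4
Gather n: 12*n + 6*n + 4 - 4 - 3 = 18*n - 3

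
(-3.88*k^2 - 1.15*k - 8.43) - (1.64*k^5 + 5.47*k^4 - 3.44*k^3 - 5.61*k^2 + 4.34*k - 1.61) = -1.64*k^5 - 5.47*k^4 + 3.44*k^3 + 1.73*k^2 - 5.49*k - 6.82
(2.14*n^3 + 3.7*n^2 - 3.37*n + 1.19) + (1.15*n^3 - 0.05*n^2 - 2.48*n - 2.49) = 3.29*n^3 + 3.65*n^2 - 5.85*n - 1.3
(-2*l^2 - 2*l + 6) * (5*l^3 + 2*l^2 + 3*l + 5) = -10*l^5 - 14*l^4 + 20*l^3 - 4*l^2 + 8*l + 30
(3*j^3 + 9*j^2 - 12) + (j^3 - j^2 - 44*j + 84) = 4*j^3 + 8*j^2 - 44*j + 72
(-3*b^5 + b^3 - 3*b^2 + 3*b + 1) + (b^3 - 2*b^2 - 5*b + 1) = -3*b^5 + 2*b^3 - 5*b^2 - 2*b + 2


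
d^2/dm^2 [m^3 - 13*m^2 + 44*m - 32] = 6*m - 26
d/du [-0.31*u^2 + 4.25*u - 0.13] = 4.25 - 0.62*u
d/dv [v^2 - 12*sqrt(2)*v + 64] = 2*v - 12*sqrt(2)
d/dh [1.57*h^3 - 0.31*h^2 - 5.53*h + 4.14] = 4.71*h^2 - 0.62*h - 5.53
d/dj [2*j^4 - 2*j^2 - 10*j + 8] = 8*j^3 - 4*j - 10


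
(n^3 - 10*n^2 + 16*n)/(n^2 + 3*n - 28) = n*(n^2 - 10*n + 16)/(n^2 + 3*n - 28)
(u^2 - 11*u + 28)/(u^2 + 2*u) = (u^2 - 11*u + 28)/(u*(u + 2))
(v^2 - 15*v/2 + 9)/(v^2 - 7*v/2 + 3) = (v - 6)/(v - 2)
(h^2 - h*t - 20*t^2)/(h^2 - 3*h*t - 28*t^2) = (-h + 5*t)/(-h + 7*t)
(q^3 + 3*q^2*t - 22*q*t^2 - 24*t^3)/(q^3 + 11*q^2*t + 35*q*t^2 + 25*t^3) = (q^2 + 2*q*t - 24*t^2)/(q^2 + 10*q*t + 25*t^2)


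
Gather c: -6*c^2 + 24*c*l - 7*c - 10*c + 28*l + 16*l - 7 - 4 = -6*c^2 + c*(24*l - 17) + 44*l - 11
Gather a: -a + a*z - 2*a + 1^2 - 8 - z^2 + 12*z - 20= a*(z - 3) - z^2 + 12*z - 27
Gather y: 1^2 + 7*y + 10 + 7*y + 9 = 14*y + 20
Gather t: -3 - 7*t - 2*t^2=-2*t^2 - 7*t - 3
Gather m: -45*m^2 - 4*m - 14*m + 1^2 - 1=-45*m^2 - 18*m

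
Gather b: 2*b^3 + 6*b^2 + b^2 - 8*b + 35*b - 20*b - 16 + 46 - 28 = 2*b^3 + 7*b^2 + 7*b + 2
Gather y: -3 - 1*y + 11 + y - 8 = 0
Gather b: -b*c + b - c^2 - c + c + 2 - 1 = b*(1 - c) - c^2 + 1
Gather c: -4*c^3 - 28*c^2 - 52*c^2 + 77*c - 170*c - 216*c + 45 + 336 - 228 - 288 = -4*c^3 - 80*c^2 - 309*c - 135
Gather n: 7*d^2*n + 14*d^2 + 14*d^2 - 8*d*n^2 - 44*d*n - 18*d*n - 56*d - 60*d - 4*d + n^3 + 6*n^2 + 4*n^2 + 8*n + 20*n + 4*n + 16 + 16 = 28*d^2 - 120*d + n^3 + n^2*(10 - 8*d) + n*(7*d^2 - 62*d + 32) + 32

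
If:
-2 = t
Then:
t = -2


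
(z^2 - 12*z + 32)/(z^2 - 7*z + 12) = (z - 8)/(z - 3)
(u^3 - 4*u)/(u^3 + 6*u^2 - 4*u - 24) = u/(u + 6)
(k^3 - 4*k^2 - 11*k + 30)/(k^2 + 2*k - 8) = (k^2 - 2*k - 15)/(k + 4)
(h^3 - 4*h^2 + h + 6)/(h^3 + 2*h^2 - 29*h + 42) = (h + 1)/(h + 7)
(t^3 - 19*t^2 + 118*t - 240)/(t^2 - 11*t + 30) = t - 8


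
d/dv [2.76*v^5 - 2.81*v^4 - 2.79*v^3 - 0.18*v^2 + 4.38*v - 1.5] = 13.8*v^4 - 11.24*v^3 - 8.37*v^2 - 0.36*v + 4.38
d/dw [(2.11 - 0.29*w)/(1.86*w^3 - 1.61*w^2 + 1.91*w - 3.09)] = (1.0788*w^3 - 12.2407*w^2 + 6.7942*w - 3.134)/(3.4596*w^6 - 5.9892*w^5 + 9.6973*w^4 - 17.645*w^3 + 13.5979*w^2 - 11.8038*w + 9.5481)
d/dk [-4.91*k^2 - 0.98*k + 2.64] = -9.82*k - 0.98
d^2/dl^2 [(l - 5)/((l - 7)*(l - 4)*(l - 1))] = 6*(l^5 - 22*l^4 + 195*l^3 - 859*l^2 + 1864*l - 1611)/(l^9 - 36*l^8 + 549*l^7 - 4620*l^6 + 23427*l^5 - 73404*l^4 + 140295*l^3 - 155988*l^2 + 91728*l - 21952)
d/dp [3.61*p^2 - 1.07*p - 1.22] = 7.22*p - 1.07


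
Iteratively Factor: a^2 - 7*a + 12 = (a - 3)*(a - 4)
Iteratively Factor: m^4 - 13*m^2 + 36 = (m + 2)*(m^3 - 2*m^2 - 9*m + 18) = (m - 2)*(m + 2)*(m^2 - 9) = (m - 2)*(m + 2)*(m + 3)*(m - 3)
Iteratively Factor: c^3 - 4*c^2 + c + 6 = (c + 1)*(c^2 - 5*c + 6) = (c - 2)*(c + 1)*(c - 3)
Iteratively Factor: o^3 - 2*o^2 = (o - 2)*(o^2) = o*(o - 2)*(o)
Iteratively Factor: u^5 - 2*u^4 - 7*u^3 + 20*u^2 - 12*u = (u + 3)*(u^4 - 5*u^3 + 8*u^2 - 4*u) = (u - 2)*(u + 3)*(u^3 - 3*u^2 + 2*u) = (u - 2)*(u - 1)*(u + 3)*(u^2 - 2*u) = u*(u - 2)*(u - 1)*(u + 3)*(u - 2)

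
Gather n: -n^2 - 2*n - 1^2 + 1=-n^2 - 2*n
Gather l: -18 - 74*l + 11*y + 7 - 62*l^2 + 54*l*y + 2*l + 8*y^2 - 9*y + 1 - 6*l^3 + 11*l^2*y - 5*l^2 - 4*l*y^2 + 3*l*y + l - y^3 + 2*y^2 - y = -6*l^3 + l^2*(11*y - 67) + l*(-4*y^2 + 57*y - 71) - y^3 + 10*y^2 + y - 10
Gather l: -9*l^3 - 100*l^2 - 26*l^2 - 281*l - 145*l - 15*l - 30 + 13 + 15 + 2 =-9*l^3 - 126*l^2 - 441*l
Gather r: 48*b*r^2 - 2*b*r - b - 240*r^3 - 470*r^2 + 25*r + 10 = -b - 240*r^3 + r^2*(48*b - 470) + r*(25 - 2*b) + 10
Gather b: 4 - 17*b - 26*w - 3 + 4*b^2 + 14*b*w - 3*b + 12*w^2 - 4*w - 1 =4*b^2 + b*(14*w - 20) + 12*w^2 - 30*w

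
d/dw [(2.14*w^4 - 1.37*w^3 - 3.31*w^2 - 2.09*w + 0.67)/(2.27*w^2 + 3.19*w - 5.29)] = (9.7156*w^5 + 17.3699*w^4 - 54.023*w^3 + 15.9273*w^2 + 31.978*w + 8.9188)/(5.1529*w^4 + 14.4826*w^3 - 13.8405*w^2 - 33.7502*w + 27.9841)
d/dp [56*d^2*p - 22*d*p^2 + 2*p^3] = 56*d^2 - 44*d*p + 6*p^2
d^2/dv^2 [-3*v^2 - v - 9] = -6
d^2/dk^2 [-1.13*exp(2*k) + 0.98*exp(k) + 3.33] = (0.98 - 4.52*exp(k))*exp(k)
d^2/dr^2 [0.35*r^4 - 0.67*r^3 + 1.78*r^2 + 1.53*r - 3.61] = 4.2*r^2 - 4.02*r + 3.56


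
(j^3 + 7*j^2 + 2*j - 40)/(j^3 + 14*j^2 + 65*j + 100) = (j - 2)/(j + 5)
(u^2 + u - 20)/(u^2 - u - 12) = (u + 5)/(u + 3)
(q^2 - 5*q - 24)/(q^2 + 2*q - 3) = (q - 8)/(q - 1)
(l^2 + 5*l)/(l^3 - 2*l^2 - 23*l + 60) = l/(l^2 - 7*l + 12)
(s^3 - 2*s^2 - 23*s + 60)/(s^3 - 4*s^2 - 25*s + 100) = (s - 3)/(s - 5)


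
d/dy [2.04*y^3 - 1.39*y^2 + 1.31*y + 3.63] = 6.12*y^2 - 2.78*y + 1.31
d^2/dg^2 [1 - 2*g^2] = -4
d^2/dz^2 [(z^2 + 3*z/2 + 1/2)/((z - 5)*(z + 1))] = 11/(z^3 - 15*z^2 + 75*z - 125)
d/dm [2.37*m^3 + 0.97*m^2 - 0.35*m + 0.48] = 7.11*m^2 + 1.94*m - 0.35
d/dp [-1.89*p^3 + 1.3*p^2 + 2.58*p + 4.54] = -5.67*p^2 + 2.6*p + 2.58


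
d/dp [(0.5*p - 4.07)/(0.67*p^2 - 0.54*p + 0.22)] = (-0.335*p^2 + 5.4538*p - 2.0878)/(0.4489*p^4 - 0.7236*p^3 + 0.5864*p^2 - 0.2376*p + 0.0484)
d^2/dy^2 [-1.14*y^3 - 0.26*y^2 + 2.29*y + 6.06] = -6.84*y - 0.52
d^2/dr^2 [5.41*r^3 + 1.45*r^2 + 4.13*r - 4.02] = 32.46*r + 2.9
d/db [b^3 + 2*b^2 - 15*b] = 3*b^2 + 4*b - 15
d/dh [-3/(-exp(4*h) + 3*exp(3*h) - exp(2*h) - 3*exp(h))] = 3*(-4*exp(3*h) + 9*exp(2*h) - 2*exp(h) - 3)*exp(-h)/(exp(3*h) - 3*exp(2*h) + exp(h) + 3)^2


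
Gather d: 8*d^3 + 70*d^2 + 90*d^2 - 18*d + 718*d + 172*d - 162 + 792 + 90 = 8*d^3 + 160*d^2 + 872*d + 720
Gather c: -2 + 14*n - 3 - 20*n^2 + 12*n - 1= -20*n^2 + 26*n - 6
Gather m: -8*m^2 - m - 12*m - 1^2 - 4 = -8*m^2 - 13*m - 5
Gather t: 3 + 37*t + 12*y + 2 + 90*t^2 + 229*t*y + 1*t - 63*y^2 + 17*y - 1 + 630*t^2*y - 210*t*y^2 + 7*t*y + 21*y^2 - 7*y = t^2*(630*y + 90) + t*(-210*y^2 + 236*y + 38) - 42*y^2 + 22*y + 4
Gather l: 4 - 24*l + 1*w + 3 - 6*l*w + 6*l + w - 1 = l*(-6*w - 18) + 2*w + 6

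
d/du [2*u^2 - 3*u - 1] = 4*u - 3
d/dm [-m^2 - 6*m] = -2*m - 6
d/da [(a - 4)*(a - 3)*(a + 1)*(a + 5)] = 4*a^3 - 3*a^2 - 50*a + 37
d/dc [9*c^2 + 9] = 18*c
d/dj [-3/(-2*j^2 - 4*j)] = 3*(-j - 1)/(j^2*(j + 2)^2)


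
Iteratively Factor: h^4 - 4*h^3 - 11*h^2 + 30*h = (h)*(h^3 - 4*h^2 - 11*h + 30) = h*(h - 2)*(h^2 - 2*h - 15) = h*(h - 2)*(h + 3)*(h - 5)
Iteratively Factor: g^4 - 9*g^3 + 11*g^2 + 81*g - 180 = (g - 5)*(g^3 - 4*g^2 - 9*g + 36) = (g - 5)*(g - 4)*(g^2 - 9) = (g - 5)*(g - 4)*(g + 3)*(g - 3)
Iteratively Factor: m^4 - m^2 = (m)*(m^3 - m) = m*(m - 1)*(m^2 + m) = m^2*(m - 1)*(m + 1)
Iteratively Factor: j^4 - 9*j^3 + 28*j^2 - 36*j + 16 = (j - 2)*(j^3 - 7*j^2 + 14*j - 8) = (j - 4)*(j - 2)*(j^2 - 3*j + 2) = (j - 4)*(j - 2)^2*(j - 1)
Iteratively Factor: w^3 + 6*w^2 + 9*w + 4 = (w + 1)*(w^2 + 5*w + 4) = (w + 1)^2*(w + 4)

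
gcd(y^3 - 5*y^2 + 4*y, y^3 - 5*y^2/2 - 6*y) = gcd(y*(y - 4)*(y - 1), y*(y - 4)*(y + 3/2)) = y^2 - 4*y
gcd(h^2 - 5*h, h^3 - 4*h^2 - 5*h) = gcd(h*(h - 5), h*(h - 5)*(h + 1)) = h^2 - 5*h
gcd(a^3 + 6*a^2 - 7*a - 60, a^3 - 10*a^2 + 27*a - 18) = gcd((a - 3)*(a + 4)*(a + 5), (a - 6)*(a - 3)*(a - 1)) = a - 3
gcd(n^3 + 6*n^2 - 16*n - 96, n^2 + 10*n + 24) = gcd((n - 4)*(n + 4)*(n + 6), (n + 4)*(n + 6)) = n^2 + 10*n + 24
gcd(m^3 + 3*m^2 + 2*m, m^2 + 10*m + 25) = 1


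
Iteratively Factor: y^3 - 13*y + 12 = (y - 3)*(y^2 + 3*y - 4) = (y - 3)*(y + 4)*(y - 1)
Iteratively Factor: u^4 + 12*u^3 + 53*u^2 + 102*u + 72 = (u + 3)*(u^3 + 9*u^2 + 26*u + 24) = (u + 2)*(u + 3)*(u^2 + 7*u + 12) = (u + 2)*(u + 3)*(u + 4)*(u + 3)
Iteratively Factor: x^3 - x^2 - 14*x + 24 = (x - 2)*(x^2 + x - 12) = (x - 3)*(x - 2)*(x + 4)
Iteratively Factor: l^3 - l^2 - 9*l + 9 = (l - 1)*(l^2 - 9) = (l - 1)*(l + 3)*(l - 3)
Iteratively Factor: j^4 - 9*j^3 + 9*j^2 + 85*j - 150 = (j + 3)*(j^3 - 12*j^2 + 45*j - 50) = (j - 5)*(j + 3)*(j^2 - 7*j + 10) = (j - 5)^2*(j + 3)*(j - 2)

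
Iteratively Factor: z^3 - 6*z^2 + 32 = (z + 2)*(z^2 - 8*z + 16) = (z - 4)*(z + 2)*(z - 4)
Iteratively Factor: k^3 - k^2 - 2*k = (k - 2)*(k^2 + k) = (k - 2)*(k + 1)*(k)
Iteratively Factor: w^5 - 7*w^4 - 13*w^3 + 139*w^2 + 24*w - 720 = (w - 4)*(w^4 - 3*w^3 - 25*w^2 + 39*w + 180) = (w - 5)*(w - 4)*(w^3 + 2*w^2 - 15*w - 36) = (w - 5)*(w - 4)*(w + 3)*(w^2 - w - 12) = (w - 5)*(w - 4)*(w + 3)^2*(w - 4)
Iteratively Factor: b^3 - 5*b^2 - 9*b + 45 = (b - 5)*(b^2 - 9) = (b - 5)*(b + 3)*(b - 3)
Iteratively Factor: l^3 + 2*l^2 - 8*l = (l)*(l^2 + 2*l - 8) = l*(l + 4)*(l - 2)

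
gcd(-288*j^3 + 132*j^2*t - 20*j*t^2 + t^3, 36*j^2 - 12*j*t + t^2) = 36*j^2 - 12*j*t + t^2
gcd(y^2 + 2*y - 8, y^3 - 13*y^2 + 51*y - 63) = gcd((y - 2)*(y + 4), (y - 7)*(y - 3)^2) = 1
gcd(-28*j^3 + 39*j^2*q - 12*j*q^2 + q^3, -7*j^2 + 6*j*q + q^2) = -j + q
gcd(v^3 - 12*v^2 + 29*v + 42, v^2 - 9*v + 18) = v - 6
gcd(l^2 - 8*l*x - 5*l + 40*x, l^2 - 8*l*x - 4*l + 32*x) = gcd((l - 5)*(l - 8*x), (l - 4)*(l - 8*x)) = -l + 8*x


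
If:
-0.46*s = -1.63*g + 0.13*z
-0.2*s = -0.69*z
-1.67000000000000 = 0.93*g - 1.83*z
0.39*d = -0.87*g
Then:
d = -4.61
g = 2.07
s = 6.78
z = 1.96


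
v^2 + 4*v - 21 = (v - 3)*(v + 7)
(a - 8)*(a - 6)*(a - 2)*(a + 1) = a^4 - 15*a^3 + 60*a^2 - 20*a - 96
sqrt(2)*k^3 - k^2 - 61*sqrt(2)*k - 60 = (k - 6*sqrt(2))*(k + 5*sqrt(2))*(sqrt(2)*k + 1)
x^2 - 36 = (x - 6)*(x + 6)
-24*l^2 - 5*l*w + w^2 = (-8*l + w)*(3*l + w)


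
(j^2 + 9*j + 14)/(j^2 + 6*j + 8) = (j + 7)/(j + 4)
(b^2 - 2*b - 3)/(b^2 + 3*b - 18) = (b + 1)/(b + 6)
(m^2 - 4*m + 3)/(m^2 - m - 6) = (m - 1)/(m + 2)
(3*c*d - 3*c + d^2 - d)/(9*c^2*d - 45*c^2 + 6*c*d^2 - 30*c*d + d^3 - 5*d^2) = (d - 1)/(3*c*d - 15*c + d^2 - 5*d)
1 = 1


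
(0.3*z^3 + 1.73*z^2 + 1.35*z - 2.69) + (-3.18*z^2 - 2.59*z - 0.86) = 0.3*z^3 - 1.45*z^2 - 1.24*z - 3.55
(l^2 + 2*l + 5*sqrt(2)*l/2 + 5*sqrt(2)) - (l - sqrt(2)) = l^2 + l + 5*sqrt(2)*l/2 + 6*sqrt(2)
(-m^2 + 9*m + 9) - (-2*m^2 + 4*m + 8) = m^2 + 5*m + 1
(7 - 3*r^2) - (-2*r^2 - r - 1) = -r^2 + r + 8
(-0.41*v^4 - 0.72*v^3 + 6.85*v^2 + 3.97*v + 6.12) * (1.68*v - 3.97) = -0.6888*v^5 + 0.4181*v^4 + 14.3664*v^3 - 20.5249*v^2 - 5.4793*v - 24.2964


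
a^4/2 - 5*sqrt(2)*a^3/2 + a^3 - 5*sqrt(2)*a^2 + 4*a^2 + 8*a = a*(a/2 + 1)*(a - 4*sqrt(2))*(a - sqrt(2))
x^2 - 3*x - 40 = (x - 8)*(x + 5)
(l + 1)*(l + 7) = l^2 + 8*l + 7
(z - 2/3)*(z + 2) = z^2 + 4*z/3 - 4/3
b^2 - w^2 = (b - w)*(b + w)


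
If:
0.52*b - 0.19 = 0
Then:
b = 0.37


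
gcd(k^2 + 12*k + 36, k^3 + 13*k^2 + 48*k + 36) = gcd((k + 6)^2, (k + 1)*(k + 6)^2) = k^2 + 12*k + 36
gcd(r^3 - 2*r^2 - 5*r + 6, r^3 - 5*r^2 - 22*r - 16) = r + 2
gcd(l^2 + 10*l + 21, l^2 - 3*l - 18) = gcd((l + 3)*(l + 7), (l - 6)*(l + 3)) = l + 3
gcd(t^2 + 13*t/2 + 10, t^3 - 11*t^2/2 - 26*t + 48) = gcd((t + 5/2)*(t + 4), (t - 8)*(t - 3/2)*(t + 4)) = t + 4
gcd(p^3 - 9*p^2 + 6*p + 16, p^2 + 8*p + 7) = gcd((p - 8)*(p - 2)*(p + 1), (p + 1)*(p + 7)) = p + 1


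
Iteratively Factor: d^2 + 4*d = (d + 4)*(d)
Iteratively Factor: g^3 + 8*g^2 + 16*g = (g + 4)*(g^2 + 4*g) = (g + 4)^2*(g)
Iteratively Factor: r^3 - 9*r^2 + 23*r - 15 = (r - 1)*(r^2 - 8*r + 15) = (r - 3)*(r - 1)*(r - 5)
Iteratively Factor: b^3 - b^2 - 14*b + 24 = (b - 3)*(b^2 + 2*b - 8) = (b - 3)*(b - 2)*(b + 4)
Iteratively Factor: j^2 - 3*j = (j)*(j - 3)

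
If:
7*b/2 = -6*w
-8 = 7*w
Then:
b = 96/49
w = -8/7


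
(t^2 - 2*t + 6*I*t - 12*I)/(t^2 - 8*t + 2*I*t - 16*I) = (t^2 + t*(-2 + 6*I) - 12*I)/(t^2 + t*(-8 + 2*I) - 16*I)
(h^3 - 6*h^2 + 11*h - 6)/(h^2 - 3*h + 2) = h - 3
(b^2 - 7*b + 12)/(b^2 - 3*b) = (b - 4)/b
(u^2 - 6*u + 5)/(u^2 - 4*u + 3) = (u - 5)/(u - 3)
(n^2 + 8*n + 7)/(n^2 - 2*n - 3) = (n + 7)/(n - 3)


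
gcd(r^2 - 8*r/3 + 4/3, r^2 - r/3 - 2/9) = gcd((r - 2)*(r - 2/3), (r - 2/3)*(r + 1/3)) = r - 2/3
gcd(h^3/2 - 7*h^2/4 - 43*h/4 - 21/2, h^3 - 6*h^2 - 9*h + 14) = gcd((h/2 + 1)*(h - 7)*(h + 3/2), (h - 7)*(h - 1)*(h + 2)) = h^2 - 5*h - 14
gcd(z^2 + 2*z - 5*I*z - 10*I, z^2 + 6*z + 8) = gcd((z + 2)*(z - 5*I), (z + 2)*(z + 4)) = z + 2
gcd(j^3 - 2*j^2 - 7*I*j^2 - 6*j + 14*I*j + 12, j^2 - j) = 1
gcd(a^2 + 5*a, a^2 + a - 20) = a + 5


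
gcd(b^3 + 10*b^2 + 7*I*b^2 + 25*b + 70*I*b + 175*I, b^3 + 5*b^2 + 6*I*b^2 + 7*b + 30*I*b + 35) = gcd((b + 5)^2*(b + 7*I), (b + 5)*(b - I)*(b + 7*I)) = b^2 + b*(5 + 7*I) + 35*I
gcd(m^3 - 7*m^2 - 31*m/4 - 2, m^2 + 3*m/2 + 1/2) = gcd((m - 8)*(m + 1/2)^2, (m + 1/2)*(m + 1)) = m + 1/2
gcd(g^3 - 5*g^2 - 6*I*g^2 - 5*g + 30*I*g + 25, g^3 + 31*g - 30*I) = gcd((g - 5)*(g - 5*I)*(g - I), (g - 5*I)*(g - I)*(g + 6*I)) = g^2 - 6*I*g - 5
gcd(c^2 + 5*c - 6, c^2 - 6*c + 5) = c - 1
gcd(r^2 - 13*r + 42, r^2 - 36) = r - 6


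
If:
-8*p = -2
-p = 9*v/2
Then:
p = 1/4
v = -1/18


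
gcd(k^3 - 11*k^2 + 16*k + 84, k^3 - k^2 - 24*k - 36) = k^2 - 4*k - 12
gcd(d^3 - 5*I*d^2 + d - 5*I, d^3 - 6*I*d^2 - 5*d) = d^2 - 6*I*d - 5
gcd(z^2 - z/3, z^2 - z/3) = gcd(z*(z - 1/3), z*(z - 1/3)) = z^2 - z/3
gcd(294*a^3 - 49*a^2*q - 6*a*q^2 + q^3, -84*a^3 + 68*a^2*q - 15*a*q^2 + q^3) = 42*a^2 - 13*a*q + q^2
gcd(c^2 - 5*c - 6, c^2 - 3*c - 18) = c - 6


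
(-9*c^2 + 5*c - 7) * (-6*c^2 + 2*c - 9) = 54*c^4 - 48*c^3 + 133*c^2 - 59*c + 63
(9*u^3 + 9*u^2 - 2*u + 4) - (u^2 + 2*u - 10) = 9*u^3 + 8*u^2 - 4*u + 14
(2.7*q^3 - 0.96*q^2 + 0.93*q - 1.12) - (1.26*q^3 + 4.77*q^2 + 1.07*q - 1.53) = 1.44*q^3 - 5.73*q^2 - 0.14*q + 0.41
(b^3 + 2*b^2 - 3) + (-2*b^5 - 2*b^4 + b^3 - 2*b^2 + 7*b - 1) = -2*b^5 - 2*b^4 + 2*b^3 + 7*b - 4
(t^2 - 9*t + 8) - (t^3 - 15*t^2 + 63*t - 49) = -t^3 + 16*t^2 - 72*t + 57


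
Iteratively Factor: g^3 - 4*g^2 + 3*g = (g - 3)*(g^2 - g) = g*(g - 3)*(g - 1)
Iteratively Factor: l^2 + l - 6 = (l + 3)*(l - 2)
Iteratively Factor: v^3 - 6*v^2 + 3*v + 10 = (v - 5)*(v^2 - v - 2) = (v - 5)*(v + 1)*(v - 2)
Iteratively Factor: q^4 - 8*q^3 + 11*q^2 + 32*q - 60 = (q + 2)*(q^3 - 10*q^2 + 31*q - 30) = (q - 3)*(q + 2)*(q^2 - 7*q + 10) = (q - 5)*(q - 3)*(q + 2)*(q - 2)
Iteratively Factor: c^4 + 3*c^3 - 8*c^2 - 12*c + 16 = (c + 4)*(c^3 - c^2 - 4*c + 4) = (c - 1)*(c + 4)*(c^2 - 4) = (c - 2)*(c - 1)*(c + 4)*(c + 2)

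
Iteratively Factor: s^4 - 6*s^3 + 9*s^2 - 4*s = (s - 4)*(s^3 - 2*s^2 + s) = (s - 4)*(s - 1)*(s^2 - s) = (s - 4)*(s - 1)^2*(s)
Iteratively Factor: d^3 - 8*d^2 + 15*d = (d - 3)*(d^2 - 5*d) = (d - 5)*(d - 3)*(d)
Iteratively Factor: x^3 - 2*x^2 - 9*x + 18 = (x + 3)*(x^2 - 5*x + 6) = (x - 2)*(x + 3)*(x - 3)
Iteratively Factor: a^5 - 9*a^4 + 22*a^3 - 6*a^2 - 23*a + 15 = (a - 1)*(a^4 - 8*a^3 + 14*a^2 + 8*a - 15) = (a - 3)*(a - 1)*(a^3 - 5*a^2 - a + 5) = (a - 5)*(a - 3)*(a - 1)*(a^2 - 1) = (a - 5)*(a - 3)*(a - 1)^2*(a + 1)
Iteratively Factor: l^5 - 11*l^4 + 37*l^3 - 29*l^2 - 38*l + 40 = (l - 5)*(l^4 - 6*l^3 + 7*l^2 + 6*l - 8) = (l - 5)*(l - 4)*(l^3 - 2*l^2 - l + 2) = (l - 5)*(l - 4)*(l + 1)*(l^2 - 3*l + 2) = (l - 5)*(l - 4)*(l - 2)*(l + 1)*(l - 1)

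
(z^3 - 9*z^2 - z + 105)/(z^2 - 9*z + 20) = (z^2 - 4*z - 21)/(z - 4)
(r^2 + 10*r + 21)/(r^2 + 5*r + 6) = (r + 7)/(r + 2)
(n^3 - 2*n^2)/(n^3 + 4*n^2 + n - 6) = n^2*(n - 2)/(n^3 + 4*n^2 + n - 6)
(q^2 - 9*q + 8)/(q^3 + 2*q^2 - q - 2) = (q - 8)/(q^2 + 3*q + 2)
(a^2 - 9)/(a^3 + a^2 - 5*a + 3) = (a - 3)/(a^2 - 2*a + 1)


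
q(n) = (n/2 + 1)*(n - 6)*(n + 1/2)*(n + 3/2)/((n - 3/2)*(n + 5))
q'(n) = -(n/2 + 1)*(n - 6)*(n + 1/2)*(n + 3/2)/((n - 3/2)*(n + 5)^2) + (n/2 + 1)*(n - 6)*(n + 1/2)/((n - 3/2)*(n + 5)) + (n/2 + 1)*(n - 6)*(n + 3/2)/((n - 3/2)*(n + 5)) - (n/2 + 1)*(n - 6)*(n + 1/2)*(n + 3/2)/((n - 3/2)^2*(n + 5)) + (n/2 + 1)*(n + 1/2)*(n + 3/2)/((n - 3/2)*(n + 5)) + (n - 6)*(n + 1/2)*(n + 3/2)/(2*(n - 3/2)*(n + 5))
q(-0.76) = -0.08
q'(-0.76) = 0.14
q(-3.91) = -13.19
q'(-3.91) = 27.24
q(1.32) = 35.05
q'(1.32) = 223.93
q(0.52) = 2.63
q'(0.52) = 6.65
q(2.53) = -12.37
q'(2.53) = 7.34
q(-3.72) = -8.94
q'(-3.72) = 18.20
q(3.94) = -6.77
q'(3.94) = 2.91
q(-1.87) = 0.02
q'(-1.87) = 0.10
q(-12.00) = 115.00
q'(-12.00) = -13.89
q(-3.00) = -1.88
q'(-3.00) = 4.60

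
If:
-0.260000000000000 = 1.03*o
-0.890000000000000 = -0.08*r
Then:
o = -0.25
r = 11.12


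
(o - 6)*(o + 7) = o^2 + o - 42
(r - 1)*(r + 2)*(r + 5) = r^3 + 6*r^2 + 3*r - 10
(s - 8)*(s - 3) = s^2 - 11*s + 24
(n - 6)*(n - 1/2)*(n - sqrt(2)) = n^3 - 13*n^2/2 - sqrt(2)*n^2 + 3*n + 13*sqrt(2)*n/2 - 3*sqrt(2)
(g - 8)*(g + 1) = g^2 - 7*g - 8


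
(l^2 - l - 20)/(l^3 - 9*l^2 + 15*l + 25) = (l + 4)/(l^2 - 4*l - 5)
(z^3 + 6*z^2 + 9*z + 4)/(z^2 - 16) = (z^2 + 2*z + 1)/(z - 4)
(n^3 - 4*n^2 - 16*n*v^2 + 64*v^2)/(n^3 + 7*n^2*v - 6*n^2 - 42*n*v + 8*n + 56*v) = (n^2 - 16*v^2)/(n^2 + 7*n*v - 2*n - 14*v)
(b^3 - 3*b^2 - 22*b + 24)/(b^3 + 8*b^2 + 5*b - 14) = (b^2 - 2*b - 24)/(b^2 + 9*b + 14)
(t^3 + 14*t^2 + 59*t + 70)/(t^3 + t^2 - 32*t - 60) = (t + 7)/(t - 6)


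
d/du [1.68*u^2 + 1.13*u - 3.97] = 3.36*u + 1.13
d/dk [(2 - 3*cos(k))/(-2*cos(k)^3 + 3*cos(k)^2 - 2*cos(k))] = (12*cos(k)^3 - 21*cos(k)^2 + 12*cos(k) - 4)*sin(k)/((3*cos(k) - cos(2*k) - 3)^2*cos(k)^2)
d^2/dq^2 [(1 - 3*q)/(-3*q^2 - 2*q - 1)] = 2*(4*(3*q - 1)*(3*q + 1)^2 - 3*(9*q + 1)*(3*q^2 + 2*q + 1))/(3*q^2 + 2*q + 1)^3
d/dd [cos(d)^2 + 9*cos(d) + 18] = -(2*cos(d) + 9)*sin(d)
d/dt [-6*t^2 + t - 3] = 1 - 12*t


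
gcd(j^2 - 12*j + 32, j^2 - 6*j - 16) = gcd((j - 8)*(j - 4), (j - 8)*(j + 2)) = j - 8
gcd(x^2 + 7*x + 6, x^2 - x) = 1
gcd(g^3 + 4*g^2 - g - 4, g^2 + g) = g + 1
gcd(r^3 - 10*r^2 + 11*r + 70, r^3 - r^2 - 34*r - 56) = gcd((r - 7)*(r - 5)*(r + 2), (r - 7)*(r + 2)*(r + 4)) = r^2 - 5*r - 14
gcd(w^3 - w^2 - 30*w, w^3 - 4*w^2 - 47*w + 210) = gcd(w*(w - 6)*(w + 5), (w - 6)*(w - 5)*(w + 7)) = w - 6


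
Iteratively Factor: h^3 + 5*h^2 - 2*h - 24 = (h + 3)*(h^2 + 2*h - 8) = (h - 2)*(h + 3)*(h + 4)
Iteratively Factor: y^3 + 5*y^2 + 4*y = (y)*(y^2 + 5*y + 4) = y*(y + 1)*(y + 4)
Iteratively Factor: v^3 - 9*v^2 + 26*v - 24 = (v - 4)*(v^2 - 5*v + 6) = (v - 4)*(v - 2)*(v - 3)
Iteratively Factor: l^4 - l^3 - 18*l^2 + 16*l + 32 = (l + 4)*(l^3 - 5*l^2 + 2*l + 8) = (l - 2)*(l + 4)*(l^2 - 3*l - 4) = (l - 4)*(l - 2)*(l + 4)*(l + 1)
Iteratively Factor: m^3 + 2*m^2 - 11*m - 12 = (m - 3)*(m^2 + 5*m + 4) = (m - 3)*(m + 1)*(m + 4)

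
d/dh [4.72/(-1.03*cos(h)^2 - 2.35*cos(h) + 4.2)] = -(9.7232*cos(h) + 11.092)*sin(h)/(1.03*cos(h)^2 + 2.35*cos(h) - 4.2)^2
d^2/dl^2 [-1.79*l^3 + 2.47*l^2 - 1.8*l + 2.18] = 4.94 - 10.74*l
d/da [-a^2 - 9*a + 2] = -2*a - 9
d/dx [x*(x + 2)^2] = (x + 2)*(3*x + 2)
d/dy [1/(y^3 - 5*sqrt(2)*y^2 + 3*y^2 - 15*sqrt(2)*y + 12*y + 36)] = (-3*y^2 - 6*y + 10*sqrt(2)*y - 12 + 15*sqrt(2))/(y^3 - 5*sqrt(2)*y^2 + 3*y^2 - 15*sqrt(2)*y + 12*y + 36)^2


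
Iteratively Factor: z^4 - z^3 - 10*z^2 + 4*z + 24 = (z - 2)*(z^3 + z^2 - 8*z - 12) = (z - 2)*(z + 2)*(z^2 - z - 6) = (z - 3)*(z - 2)*(z + 2)*(z + 2)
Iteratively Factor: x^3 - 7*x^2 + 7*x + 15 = (x + 1)*(x^2 - 8*x + 15) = (x - 3)*(x + 1)*(x - 5)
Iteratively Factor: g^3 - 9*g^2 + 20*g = (g - 4)*(g^2 - 5*g) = g*(g - 4)*(g - 5)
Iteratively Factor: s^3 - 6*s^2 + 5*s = (s - 5)*(s^2 - s) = (s - 5)*(s - 1)*(s)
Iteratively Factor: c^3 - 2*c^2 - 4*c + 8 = (c + 2)*(c^2 - 4*c + 4) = (c - 2)*(c + 2)*(c - 2)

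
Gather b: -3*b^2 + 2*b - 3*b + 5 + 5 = -3*b^2 - b + 10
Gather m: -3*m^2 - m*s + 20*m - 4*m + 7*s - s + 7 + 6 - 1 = -3*m^2 + m*(16 - s) + 6*s + 12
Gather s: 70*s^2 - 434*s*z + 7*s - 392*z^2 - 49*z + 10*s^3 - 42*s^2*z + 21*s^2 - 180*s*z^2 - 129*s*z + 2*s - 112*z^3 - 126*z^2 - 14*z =10*s^3 + s^2*(91 - 42*z) + s*(-180*z^2 - 563*z + 9) - 112*z^3 - 518*z^2 - 63*z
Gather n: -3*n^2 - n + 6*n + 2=-3*n^2 + 5*n + 2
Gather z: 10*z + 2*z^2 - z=2*z^2 + 9*z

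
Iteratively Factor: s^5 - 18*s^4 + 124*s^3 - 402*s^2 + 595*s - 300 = (s - 5)*(s^4 - 13*s^3 + 59*s^2 - 107*s + 60) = (s - 5)^2*(s^3 - 8*s^2 + 19*s - 12) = (s - 5)^2*(s - 1)*(s^2 - 7*s + 12) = (s - 5)^2*(s - 3)*(s - 1)*(s - 4)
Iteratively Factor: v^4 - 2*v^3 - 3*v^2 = (v)*(v^3 - 2*v^2 - 3*v) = v*(v + 1)*(v^2 - 3*v) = v*(v - 3)*(v + 1)*(v)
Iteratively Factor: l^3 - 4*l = (l)*(l^2 - 4) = l*(l - 2)*(l + 2)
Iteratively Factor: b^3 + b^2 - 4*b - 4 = (b + 2)*(b^2 - b - 2) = (b + 1)*(b + 2)*(b - 2)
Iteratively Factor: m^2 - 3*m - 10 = (m - 5)*(m + 2)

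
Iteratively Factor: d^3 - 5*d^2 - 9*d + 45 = (d - 3)*(d^2 - 2*d - 15) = (d - 5)*(d - 3)*(d + 3)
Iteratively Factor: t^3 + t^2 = (t)*(t^2 + t) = t^2*(t + 1)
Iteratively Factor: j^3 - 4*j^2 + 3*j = (j - 1)*(j^2 - 3*j) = j*(j - 1)*(j - 3)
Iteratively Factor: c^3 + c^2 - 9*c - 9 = (c + 3)*(c^2 - 2*c - 3) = (c + 1)*(c + 3)*(c - 3)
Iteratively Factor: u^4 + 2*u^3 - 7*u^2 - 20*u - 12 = (u - 3)*(u^3 + 5*u^2 + 8*u + 4) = (u - 3)*(u + 2)*(u^2 + 3*u + 2) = (u - 3)*(u + 2)^2*(u + 1)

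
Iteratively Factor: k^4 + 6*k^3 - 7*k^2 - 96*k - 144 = (k - 4)*(k^3 + 10*k^2 + 33*k + 36) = (k - 4)*(k + 3)*(k^2 + 7*k + 12) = (k - 4)*(k + 3)*(k + 4)*(k + 3)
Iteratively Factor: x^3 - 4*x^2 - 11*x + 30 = (x - 5)*(x^2 + x - 6) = (x - 5)*(x - 2)*(x + 3)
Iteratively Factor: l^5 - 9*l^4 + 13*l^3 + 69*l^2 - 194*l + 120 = (l - 1)*(l^4 - 8*l^3 + 5*l^2 + 74*l - 120) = (l - 2)*(l - 1)*(l^3 - 6*l^2 - 7*l + 60) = (l - 5)*(l - 2)*(l - 1)*(l^2 - l - 12) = (l - 5)*(l - 4)*(l - 2)*(l - 1)*(l + 3)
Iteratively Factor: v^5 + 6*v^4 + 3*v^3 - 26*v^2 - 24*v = (v - 2)*(v^4 + 8*v^3 + 19*v^2 + 12*v) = (v - 2)*(v + 1)*(v^3 + 7*v^2 + 12*v) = (v - 2)*(v + 1)*(v + 3)*(v^2 + 4*v) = (v - 2)*(v + 1)*(v + 3)*(v + 4)*(v)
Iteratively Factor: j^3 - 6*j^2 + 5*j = (j)*(j^2 - 6*j + 5) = j*(j - 5)*(j - 1)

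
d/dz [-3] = 0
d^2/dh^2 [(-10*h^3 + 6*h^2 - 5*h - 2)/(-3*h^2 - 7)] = 6*(-55*h^3 + 144*h^2 + 385*h - 112)/(27*h^6 + 189*h^4 + 441*h^2 + 343)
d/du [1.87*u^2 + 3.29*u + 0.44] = 3.74*u + 3.29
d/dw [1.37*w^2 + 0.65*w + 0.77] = 2.74*w + 0.65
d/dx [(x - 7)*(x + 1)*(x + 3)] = 3*x^2 - 6*x - 25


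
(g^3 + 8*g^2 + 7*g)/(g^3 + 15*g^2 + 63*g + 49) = g/(g + 7)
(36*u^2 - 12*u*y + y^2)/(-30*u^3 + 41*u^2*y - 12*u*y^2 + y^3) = (-6*u + y)/(5*u^2 - 6*u*y + y^2)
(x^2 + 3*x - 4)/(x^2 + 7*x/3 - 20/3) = 3*(x - 1)/(3*x - 5)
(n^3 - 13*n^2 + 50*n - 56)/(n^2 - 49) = (n^2 - 6*n + 8)/(n + 7)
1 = 1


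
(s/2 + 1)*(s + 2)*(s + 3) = s^3/2 + 7*s^2/2 + 8*s + 6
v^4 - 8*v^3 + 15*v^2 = v^2*(v - 5)*(v - 3)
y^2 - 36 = (y - 6)*(y + 6)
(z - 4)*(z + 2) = z^2 - 2*z - 8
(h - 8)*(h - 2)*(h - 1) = h^3 - 11*h^2 + 26*h - 16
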